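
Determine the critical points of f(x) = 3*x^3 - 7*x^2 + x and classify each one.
f'(x) = 9*x^2 - 14*x + 1

Solve f'(x) = 0:
  9*x^2 - 14*x + 1 = 0 has no rational roots; quadratic formula: x = (14 ± √160)/18.
  ⇒ x = 7/9 - 2*sqrt(10)/9 ≈ 0.0750, 2*sqrt(10)/9 + 7/9 ≈ 1.4805

f''(x) = 18*x - 14
Second-derivative test at each critical point:
  f''(0.0750) = -12.6491 < 0 → local maximum
  f''(1.4805) = 12.6491 > 0 → local minimum

Critical points: x = 7/9 - 2*sqrt(10)/9 ≈ 0.0750 (local maximum); x = 2*sqrt(10)/9 + 7/9 ≈ 1.4805 (local minimum)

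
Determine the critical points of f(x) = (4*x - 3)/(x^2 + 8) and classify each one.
f'(x) = 2*(-2*x^2 + 3*x + 16)/(x^4 + 16*x^2 + 64)

Solve f'(x) = 0:
  f'(x) = -2*(2*x^2 - 3*x - 16)/(x^2 + 8)^2; the denominator is positive wherever f is defined, so f'(x) = 0 ⇔ -4*x^2 + 6*x + 32 = 0.
  Factor: -4*x^2 + 6*x + 32 = -2*(2*x^2 - 3*x - 16); 2*x^2 - 3*x - 16 = 0 has no rational roots; quadratic formula: x = (3 ± √137)/4.
  ⇒ x = 3/4 - sqrt(137)/4 ≈ -2.1762, 3/4 + sqrt(137)/4 ≈ 3.6762

f''(x) = 2*(4*x^2*(4*x - 3) + 3*(1 - 4*x)*(x^2 + 8))/(x^2 + 8)^3
Second-derivative test at each critical point:
  f''(-2.1762) = 0.1443 > 0 → local minimum
  f''(3.6762) = -0.0506 < 0 → local maximum

Critical points: x = 3/4 - sqrt(137)/4 ≈ -2.1762 (local minimum); x = 3/4 + sqrt(137)/4 ≈ 3.6762 (local maximum)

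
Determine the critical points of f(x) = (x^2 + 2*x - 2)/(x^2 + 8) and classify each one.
f'(x) = 2*(-x^2 + 10*x + 8)/(x^4 + 16*x^2 + 64)

Solve f'(x) = 0:
  f'(x) = -2*(x^2 - 10*x - 8)/(x^2 + 8)^2; the denominator is positive wherever f is defined, so f'(x) = 0 ⇔ -2*x^2 + 20*x + 16 = 0.
  Factor: -2*x^2 + 20*x + 16 = -2*(x^2 - 10*x - 8); x^2 - 10*x - 8 = 0 has no rational roots; quadratic formula: x = (10 ± √132)/2.
  ⇒ x = 5 - sqrt(33) ≈ -0.7446, 5 + sqrt(33) ≈ 10.7446

f''(x) = 4*(x^3 - 15*x^2 - 24*x + 40)/(x^6 + 24*x^4 + 192*x^2 + 512)
Second-derivative test at each critical point:
  f''(-0.7446) = 0.3140 > 0 → local minimum
  f''(10.7446) = -0.0015 < 0 → local maximum

Critical points: x = 5 - sqrt(33) ≈ -0.7446 (local minimum); x = 5 + sqrt(33) ≈ 10.7446 (local maximum)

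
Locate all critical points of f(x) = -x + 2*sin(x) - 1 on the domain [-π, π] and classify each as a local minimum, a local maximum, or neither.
f'(x) = 2*cos(x) - 1

Solve f'(x) = 0 on [-π, π]:
  f'(x) = 0 ⇔ cos(x) = 1/2, i.e. x = ±arccos(1/2) + 2nπ; keep the solutions lying in [-π, π].
  ⇒ x = -pi/3 ≈ -1.0472, pi/3 ≈ 1.0472

f''(x) = -2*sin(x)
Second-derivative test at each critical point:
  f''(-1.0472) = 1.7321 > 0 → local minimum
  f''(1.0472) = -1.7321 < 0 → local maximum

Critical points: x = -pi/3 ≈ -1.0472 (local minimum); x = pi/3 ≈ 1.0472 (local maximum)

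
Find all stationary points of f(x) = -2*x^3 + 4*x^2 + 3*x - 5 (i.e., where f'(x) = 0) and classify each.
f'(x) = -6*x^2 + 8*x + 3

Solve f'(x) = 0:
  6*x^2 - 8*x - 3 = 0 has no rational roots; quadratic formula: x = (8 ± √136)/12.
  ⇒ x = 2/3 - sqrt(34)/6 ≈ -0.3052, 2/3 + sqrt(34)/6 ≈ 1.6385

f''(x) = 8 - 12*x
Second-derivative test at each critical point:
  f''(-0.3052) = 11.6619 > 0 → local minimum
  f''(1.6385) = -11.6619 < 0 → local maximum

Critical points: x = 2/3 - sqrt(34)/6 ≈ -0.3052 (local minimum); x = 2/3 + sqrt(34)/6 ≈ 1.6385 (local maximum)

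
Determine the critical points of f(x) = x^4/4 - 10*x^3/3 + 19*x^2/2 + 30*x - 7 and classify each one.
f'(x) = x^3 - 10*x^2 + 19*x + 30

Solve f'(x) = 0:
  Factor: x^3 - 10*x^2 + 19*x + 30 = (x - 6)*(x - 5)*(x + 1) = 0.
  ⇒ x = -1, 5, 6

f''(x) = 3*x^2 - 20*x + 19
Second-derivative test at each critical point:
  f''(-1) = 42 > 0 → local minimum
  f''(5) = -6 < 0 → local maximum
  f''(6) = 7 > 0 → local minimum

Critical points: x = -1 (local minimum); x = 5 (local maximum); x = 6 (local minimum)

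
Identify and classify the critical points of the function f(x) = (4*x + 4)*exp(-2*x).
f'(x) = 4*(-2*x - 1)*exp(-2*x)

Solve f'(x) = 0:
  f'(x) = (-8*x - 4)·exp(-2*x) and exp(-2*x) > 0 for every x, so f'(x) = 0 ⇔ -8*x - 4 = 0.
  Factor: -8*x - 4 = -4*(2*x + 1) = 0.
  ⇒ x = -1/2

f''(x) = 16*x*exp(-2*x)
Second-derivative test at each critical point:
  f''(-1/2) = -21.7463 < 0 → local maximum

Critical points: x = -1/2 (local maximum)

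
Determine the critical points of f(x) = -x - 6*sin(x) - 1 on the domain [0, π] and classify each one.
f'(x) = -6*cos(x) - 1

Solve f'(x) = 0 on [0, π]:
  f'(x) = 0 ⇔ cos(x) = -1/6, i.e. x = ±arccos(-1/6) + 2nπ; keep the solutions lying in [0, π].
  ⇒ x = acos(-1/6) ≈ 1.7382

f''(x) = 6*sin(x)
Second-derivative test at each critical point:
  f''(1.7382) = 5.9161 > 0 → local minimum

Critical points: x = acos(-1/6) ≈ 1.7382 (local minimum)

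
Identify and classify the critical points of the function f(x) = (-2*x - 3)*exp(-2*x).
f'(x) = 4*(x + 1)*exp(-2*x)

Solve f'(x) = 0:
  f'(x) = (4*x + 4)·exp(-2*x) and exp(-2*x) > 0 for every x, so f'(x) = 0 ⇔ 4*x + 4 = 0.
  Factor: 4*x + 4 = 4*(x + 1) = 0.
  ⇒ x = -1

f''(x) = 4*(-2*x - 1)*exp(-2*x)
Second-derivative test at each critical point:
  f''(-1) = 29.5562 > 0 → local minimum

Critical points: x = -1 (local minimum)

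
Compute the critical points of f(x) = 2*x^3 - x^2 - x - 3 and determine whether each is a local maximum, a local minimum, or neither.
f'(x) = 6*x^2 - 2*x - 1

Solve f'(x) = 0:
  6*x^2 - 2*x - 1 = 0 has no rational roots; quadratic formula: x = (2 ± √28)/12.
  ⇒ x = 1/6 - sqrt(7)/6 ≈ -0.2743, 1/6 + sqrt(7)/6 ≈ 0.6076

f''(x) = 12*x - 2
Second-derivative test at each critical point:
  f''(-0.2743) = -5.2915 < 0 → local maximum
  f''(0.6076) = 5.2915 > 0 → local minimum

Critical points: x = 1/6 - sqrt(7)/6 ≈ -0.2743 (local maximum); x = 1/6 + sqrt(7)/6 ≈ 0.6076 (local minimum)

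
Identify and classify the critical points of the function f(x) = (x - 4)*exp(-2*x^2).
f'(x) = (-4*x*(x - 4) + 1)*exp(-2*x^2)

Solve f'(x) = 0:
  f'(x) = (-4*x^2 + 16*x + 1)·exp(-2*x^2) and exp(-2*x^2) > 0 for every x, so f'(x) = 0 ⇔ -4*x^2 + 16*x + 1 = 0.
  4*x^2 - 16*x - 1 = 0 has no rational roots; quadratic formula: x = (16 ± √272)/8.
  ⇒ x = 2 - sqrt(17)/2 ≈ -0.0616, 2 + sqrt(17)/2 ≈ 4.0616

f''(x) = 4*(4*x^2*(x - 4) - 3*x + 4)*exp(-2*x^2)
Second-derivative test at each critical point:
  f''(-0.0616) = 16.3679 > 0 → local minimum
  f''(4.0616) = -7.742e-14 < 0 → local maximum

Critical points: x = 2 - sqrt(17)/2 ≈ -0.0616 (local minimum); x = 2 + sqrt(17)/2 ≈ 4.0616 (local maximum)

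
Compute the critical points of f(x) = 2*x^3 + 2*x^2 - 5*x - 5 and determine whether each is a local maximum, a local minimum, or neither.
f'(x) = 6*x^2 + 4*x - 5

Solve f'(x) = 0:
  6*x^2 + 4*x - 5 = 0 has no rational roots; quadratic formula: x = (-4 ± √136)/12.
  ⇒ x = -sqrt(34)/6 - 1/3 ≈ -1.3052, -1/3 + sqrt(34)/6 ≈ 0.6385

f''(x) = 12*x + 4
Second-derivative test at each critical point:
  f''(-1.3052) = -11.6619 < 0 → local maximum
  f''(0.6385) = 11.6619 > 0 → local minimum

Critical points: x = -sqrt(34)/6 - 1/3 ≈ -1.3052 (local maximum); x = -1/3 + sqrt(34)/6 ≈ 0.6385 (local minimum)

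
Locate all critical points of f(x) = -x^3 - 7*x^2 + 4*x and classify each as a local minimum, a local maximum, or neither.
f'(x) = -3*x^2 - 14*x + 4

Solve f'(x) = 0:
  3*x^2 + 14*x - 4 = 0 has no rational roots; quadratic formula: x = (-14 ± √244)/6.
  ⇒ x = -sqrt(61)/3 - 7/3 ≈ -4.9367, -7/3 + sqrt(61)/3 ≈ 0.2701

f''(x) = -6*x - 14
Second-derivative test at each critical point:
  f''(-4.9367) = 15.6205 > 0 → local minimum
  f''(0.2701) = -15.6205 < 0 → local maximum

Critical points: x = -sqrt(61)/3 - 7/3 ≈ -4.9367 (local minimum); x = -7/3 + sqrt(61)/3 ≈ 0.2701 (local maximum)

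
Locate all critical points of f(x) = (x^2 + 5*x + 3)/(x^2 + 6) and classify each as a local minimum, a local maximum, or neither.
f'(x) = (-5*x^2 + 6*x + 30)/(x^4 + 12*x^2 + 36)

Solve f'(x) = 0:
  f'(x) = -(5*x^2 - 6*x - 30)/(x^2 + 6)^2; the denominator is positive wherever f is defined, so f'(x) = 0 ⇔ -5*x^2 + 6*x + 30 = 0.
  5*x^2 - 6*x - 30 = 0 has no rational roots; quadratic formula: x = (6 ± √636)/10.
  ⇒ x = 3/5 - sqrt(159)/5 ≈ -1.9219, 3/5 + sqrt(159)/5 ≈ 3.1219

f''(x) = 2*(5*x^3 - 9*x^2 - 90*x + 18)/(x^6 + 18*x^4 + 108*x^2 + 216)
Second-derivative test at each critical point:
  f''(-1.9219) = 0.2684 > 0 → local minimum
  f''(3.1219) = -0.1017 < 0 → local maximum

Critical points: x = 3/5 - sqrt(159)/5 ≈ -1.9219 (local minimum); x = 3/5 + sqrt(159)/5 ≈ 3.1219 (local maximum)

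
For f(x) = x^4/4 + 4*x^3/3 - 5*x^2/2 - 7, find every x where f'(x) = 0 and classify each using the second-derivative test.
f'(x) = x*(x^2 + 4*x - 5)

Solve f'(x) = 0:
  Factor: x^3 + 4*x^2 - 5*x = x*(x - 1)*(x + 5) = 0.
  ⇒ x = -5, 0, 1

f''(x) = 3*x^2 + 8*x - 5
Second-derivative test at each critical point:
  f''(-5) = 30 > 0 → local minimum
  f''(0) = -5 < 0 → local maximum
  f''(1) = 6 > 0 → local minimum

Critical points: x = -5 (local minimum); x = 0 (local maximum); x = 1 (local minimum)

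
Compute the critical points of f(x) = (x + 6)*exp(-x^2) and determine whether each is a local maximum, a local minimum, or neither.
f'(x) = (-2*x*(x + 6) + 1)*exp(-x^2)

Solve f'(x) = 0:
  f'(x) = (-2*x^2 - 12*x + 1)·exp(-x^2) and exp(-x^2) > 0 for every x, so f'(x) = 0 ⇔ -2*x^2 - 12*x + 1 = 0.
  2*x^2 + 12*x - 1 = 0 has no rational roots; quadratic formula: x = (-12 ± √152)/4.
  ⇒ x = -sqrt(38)/2 - 3 ≈ -6.0822, -3 + sqrt(38)/2 ≈ 0.0822

f''(x) = 2*(2*x^2*(x + 6) - 3*x - 6)*exp(-x^2)
Second-derivative test at each critical point:
  f''(-6.0822) = 1.059e-15 > 0 → local minimum
  f''(0.0822) = -12.2458 < 0 → local maximum

Critical points: x = -sqrt(38)/2 - 3 ≈ -6.0822 (local minimum); x = -3 + sqrt(38)/2 ≈ 0.0822 (local maximum)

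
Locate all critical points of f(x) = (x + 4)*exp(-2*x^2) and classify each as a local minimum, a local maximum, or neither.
f'(x) = (-4*x*(x + 4) + 1)*exp(-2*x^2)

Solve f'(x) = 0:
  f'(x) = (-4*x^2 - 16*x + 1)·exp(-2*x^2) and exp(-2*x^2) > 0 for every x, so f'(x) = 0 ⇔ -4*x^2 - 16*x + 1 = 0.
  4*x^2 + 16*x - 1 = 0 has no rational roots; quadratic formula: x = (-16 ± √272)/8.
  ⇒ x = -sqrt(17)/2 - 2 ≈ -4.0616, -2 + sqrt(17)/2 ≈ 0.0616

f''(x) = 4*(4*x^2*(x + 4) - 3*x - 4)*exp(-2*x^2)
Second-derivative test at each critical point:
  f''(-4.0616) = 7.742e-14 > 0 → local minimum
  f''(0.0616) = -16.3679 < 0 → local maximum

Critical points: x = -sqrt(17)/2 - 2 ≈ -4.0616 (local minimum); x = -2 + sqrt(17)/2 ≈ 0.0616 (local maximum)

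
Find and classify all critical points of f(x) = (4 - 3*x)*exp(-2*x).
f'(x) = (6*x - 11)*exp(-2*x)

Solve f'(x) = 0:
  f'(x) = (6*x - 11)·exp(-2*x) and exp(-2*x) > 0 for every x, so f'(x) = 0 ⇔ 6*x - 11 = 0.
  6*x - 11 = 0.
  ⇒ x = 11/6

f''(x) = 4*(7 - 3*x)*exp(-2*x)
Second-derivative test at each critical point:
  f''(11/6) = 0.1534 > 0 → local minimum

Critical points: x = 11/6 (local minimum)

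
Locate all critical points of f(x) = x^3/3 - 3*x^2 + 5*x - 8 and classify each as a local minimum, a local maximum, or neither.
f'(x) = x^2 - 6*x + 5

Solve f'(x) = 0:
  Factor: x^2 - 6*x + 5 = (x - 5)*(x - 1) = 0.
  ⇒ x = 1, 5

f''(x) = 2*x - 6
Second-derivative test at each critical point:
  f''(1) = -4 < 0 → local maximum
  f''(5) = 4 > 0 → local minimum

Critical points: x = 1 (local maximum); x = 5 (local minimum)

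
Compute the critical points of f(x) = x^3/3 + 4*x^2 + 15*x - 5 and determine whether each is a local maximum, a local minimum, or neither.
f'(x) = x^2 + 8*x + 15

Solve f'(x) = 0:
  Factor: x^2 + 8*x + 15 = (x + 3)*(x + 5) = 0.
  ⇒ x = -5, -3

f''(x) = 2*x + 8
Second-derivative test at each critical point:
  f''(-5) = -2 < 0 → local maximum
  f''(-3) = 2 > 0 → local minimum

Critical points: x = -5 (local maximum); x = -3 (local minimum)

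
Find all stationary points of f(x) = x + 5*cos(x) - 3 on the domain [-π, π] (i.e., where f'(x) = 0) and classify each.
f'(x) = 1 - 5*sin(x)

Solve f'(x) = 0 on [-π, π]:
  f'(x) = 0 ⇔ sin(x) = 1/5, i.e. x = arcsin(1/5) + 2nπ or x = π − arcsin(1/5) + 2nπ; keep the solutions lying in [-π, π].
  ⇒ x = asin(1/5) ≈ 0.2014, pi - asin(1/5) ≈ 2.9402

f''(x) = -5*cos(x)
Second-derivative test at each critical point:
  f''(0.2014) = -4.8990 < 0 → local maximum
  f''(2.9402) = 4.8990 > 0 → local minimum

Critical points: x = asin(1/5) ≈ 0.2014 (local maximum); x = pi - asin(1/5) ≈ 2.9402 (local minimum)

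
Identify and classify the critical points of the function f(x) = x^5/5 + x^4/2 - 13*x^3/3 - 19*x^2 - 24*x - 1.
f'(x) = x^4 + 2*x^3 - 13*x^2 - 38*x - 24

Solve f'(x) = 0:
  Factor: x^4 + 2*x^3 - 13*x^2 - 38*x - 24 = (x - 4)*(x + 1)*(x + 2)*(x + 3) = 0.
  ⇒ x = -3, -2, -1, 4

f''(x) = 4*x^3 + 6*x^2 - 26*x - 38
Second-derivative test at each critical point:
  f''(-3) = -14 < 0 → local maximum
  f''(-2) = 6 > 0 → local minimum
  f''(-1) = -10 < 0 → local maximum
  f''(4) = 210 > 0 → local minimum

Critical points: x = -3 (local maximum); x = -2 (local minimum); x = -1 (local maximum); x = 4 (local minimum)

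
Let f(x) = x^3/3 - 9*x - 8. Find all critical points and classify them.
f'(x) = x^2 - 9

Solve f'(x) = 0:
  Factor: x^2 - 9 = (x - 3)*(x + 3) = 0.
  ⇒ x = -3, 3

f''(x) = 2*x
Second-derivative test at each critical point:
  f''(-3) = -6 < 0 → local maximum
  f''(3) = 6 > 0 → local minimum

Critical points: x = -3 (local maximum); x = 3 (local minimum)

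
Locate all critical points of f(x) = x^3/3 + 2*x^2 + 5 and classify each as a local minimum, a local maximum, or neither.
f'(x) = x*(x + 4)

Solve f'(x) = 0:
  Factor: x^2 + 4*x = x*(x + 4) = 0.
  ⇒ x = -4, 0

f''(x) = 2*x + 4
Second-derivative test at each critical point:
  f''(-4) = -4 < 0 → local maximum
  f''(0) = 4 > 0 → local minimum

Critical points: x = -4 (local maximum); x = 0 (local minimum)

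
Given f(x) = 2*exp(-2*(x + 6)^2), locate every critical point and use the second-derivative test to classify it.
f'(x) = 8*(-x - 6)*exp(-2*(x + 6)^2)

Solve f'(x) = 0:
  f'(x) = (-8*x - 48)·exp(-2*(x + 6)^2) and exp(-2*(x + 6)^2) > 0 for every x, so f'(x) = 0 ⇔ -8*x - 48 = 0.
  Factor: -8*x - 48 = -8*(x + 6) = 0.
  ⇒ x = -6

f''(x) = 8*(4*(x + 6)^2 - 1)*exp(-2*(x + 6)^2)
Second-derivative test at each critical point:
  f''(-6) = -8 < 0 → local maximum

Critical points: x = -6 (local maximum)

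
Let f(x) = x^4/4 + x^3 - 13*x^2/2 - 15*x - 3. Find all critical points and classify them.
f'(x) = x^3 + 3*x^2 - 13*x - 15

Solve f'(x) = 0:
  Factor: x^3 + 3*x^2 - 13*x - 15 = (x - 3)*(x + 1)*(x + 5) = 0.
  ⇒ x = -5, -1, 3

f''(x) = 3*x^2 + 6*x - 13
Second-derivative test at each critical point:
  f''(-5) = 32 > 0 → local minimum
  f''(-1) = -16 < 0 → local maximum
  f''(3) = 32 > 0 → local minimum

Critical points: x = -5 (local minimum); x = -1 (local maximum); x = 3 (local minimum)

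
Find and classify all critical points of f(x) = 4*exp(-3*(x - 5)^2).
f'(x) = 24*(5 - x)*exp(-3*(x - 5)^2)

Solve f'(x) = 0:
  f'(x) = (120 - 24*x)·exp(-3*(x - 5)^2) and exp(-3*(x - 5)^2) > 0 for every x, so f'(x) = 0 ⇔ 120 - 24*x = 0.
  Factor: 120 - 24*x = -24*(x - 5) = 0.
  ⇒ x = 5

f''(x) = 24*(6*(x - 5)^2 - 1)*exp(-3*(x - 5)^2)
Second-derivative test at each critical point:
  f''(5) = -24 < 0 → local maximum

Critical points: x = 5 (local maximum)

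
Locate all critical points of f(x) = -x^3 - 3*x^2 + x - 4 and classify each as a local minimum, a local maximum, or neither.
f'(x) = -3*x^2 - 6*x + 1

Solve f'(x) = 0:
  3*x^2 + 6*x - 1 = 0 has no rational roots; quadratic formula: x = (-6 ± √48)/6.
  ⇒ x = -2*sqrt(3)/3 - 1 ≈ -2.1547, -1 + 2*sqrt(3)/3 ≈ 0.1547

f''(x) = -6*x - 6
Second-derivative test at each critical point:
  f''(-2.1547) = 6.9282 > 0 → local minimum
  f''(0.1547) = -6.9282 < 0 → local maximum

Critical points: x = -2*sqrt(3)/3 - 1 ≈ -2.1547 (local minimum); x = -1 + 2*sqrt(3)/3 ≈ 0.1547 (local maximum)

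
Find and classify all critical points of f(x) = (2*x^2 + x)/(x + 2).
f'(x) = 2*(x^2 + 4*x + 1)/(x^2 + 4*x + 4)

Solve f'(x) = 0:
  f'(x) = 2*(x^2 + 4*x + 1)/(x + 2)^2; the denominator is positive wherever f is defined, so f'(x) = 0 ⇔ 2*x^2 + 8*x + 2 = 0.
  Factor: 2*x^2 + 8*x + 2 = 2*(x^2 + 4*x + 1); x^2 + 4*x + 1 = 0 has no rational roots; quadratic formula: x = (-4 ± √12)/2.
  ⇒ x = -2 - sqrt(3) ≈ -3.7321, -2 + sqrt(3) ≈ -0.2679

f''(x) = 12/(x^3 + 6*x^2 + 12*x + 8)
Second-derivative test at each critical point:
  f''(-3.7321) = -2.3094 < 0 → local maximum
  f''(-0.2679) = 2.3094 > 0 → local minimum

Critical points: x = -2 - sqrt(3) ≈ -3.7321 (local maximum); x = -2 + sqrt(3) ≈ -0.2679 (local minimum)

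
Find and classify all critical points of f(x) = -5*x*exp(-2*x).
f'(x) = 5*(2*x - 1)*exp(-2*x)

Solve f'(x) = 0:
  f'(x) = (10*x - 5)·exp(-2*x) and exp(-2*x) > 0 for every x, so f'(x) = 0 ⇔ 10*x - 5 = 0.
  Factor: 10*x - 5 = 5*(2*x - 1) = 0.
  ⇒ x = 1/2

f''(x) = 20*(1 - x)*exp(-2*x)
Second-derivative test at each critical point:
  f''(1/2) = 3.6788 > 0 → local minimum

Critical points: x = 1/2 (local minimum)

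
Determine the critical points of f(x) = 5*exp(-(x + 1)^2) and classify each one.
f'(x) = 10*(-x - 1)*exp(-(x + 1)^2)

Solve f'(x) = 0:
  f'(x) = (-10*x - 10)·exp(-(x + 1)^2) and exp(-(x + 1)^2) > 0 for every x, so f'(x) = 0 ⇔ -10*x - 10 = 0.
  Factor: -10*x - 10 = -10*(x + 1) = 0.
  ⇒ x = -1

f''(x) = 10*(2*(x + 1)^2 - 1)*exp(-(x + 1)^2)
Second-derivative test at each critical point:
  f''(-1) = -10 < 0 → local maximum

Critical points: x = -1 (local maximum)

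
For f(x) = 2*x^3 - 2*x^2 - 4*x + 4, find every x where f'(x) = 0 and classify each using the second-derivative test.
f'(x) = 6*x^2 - 4*x - 4

Solve f'(x) = 0:
  Factor: 6*x^2 - 4*x - 4 = 2*(3*x^2 - 2*x - 2); 3*x^2 - 2*x - 2 = 0 has no rational roots; quadratic formula: x = (2 ± √28)/6.
  ⇒ x = 1/3 - sqrt(7)/3 ≈ -0.5486, 1/3 + sqrt(7)/3 ≈ 1.2153

f''(x) = 12*x - 4
Second-derivative test at each critical point:
  f''(-0.5486) = -10.5830 < 0 → local maximum
  f''(1.2153) = 10.5830 > 0 → local minimum

Critical points: x = 1/3 - sqrt(7)/3 ≈ -0.5486 (local maximum); x = 1/3 + sqrt(7)/3 ≈ 1.2153 (local minimum)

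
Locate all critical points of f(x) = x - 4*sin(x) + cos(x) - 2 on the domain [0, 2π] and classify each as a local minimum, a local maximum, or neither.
f'(x) = -sin(x) - 4*cos(x) + 1

Solve f'(x) = 0 on [0, 2π]:
  f'(x) = 0 ⇔ -sin(x) - 4*cos(x) = -1. Write the left side as R·cos(x + φ) with R = √((-4)² + 1²) = sqrt(17), cos φ = -4*sqrt(17)/17, sin φ = sqrt(17)/17; then cos(x + φ) = -sqrt(17)/17. Solve for x and keep the solutions lying in [0, 2π].
  ⇒ x = pi/2 ≈ 1.5708, -atan(15/8) + 2*pi ≈ 5.2023

f''(x) = 4*sin(x) - cos(x)
Second-derivative test at each critical point:
  f''(1.5708) = 4 > 0 → local minimum
  f''(5.2023) = -4 < 0 → local maximum

Critical points: x = pi/2 ≈ 1.5708 (local minimum); x = -atan(15/8) + 2*pi ≈ 5.2023 (local maximum)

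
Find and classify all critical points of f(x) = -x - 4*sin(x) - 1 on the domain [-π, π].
f'(x) = -4*cos(x) - 1

Solve f'(x) = 0 on [-π, π]:
  f'(x) = 0 ⇔ cos(x) = -1/4, i.e. x = ±arccos(-1/4) + 2nπ; keep the solutions lying in [-π, π].
  ⇒ x = -acos(-1/4) ≈ -1.8235, acos(-1/4) ≈ 1.8235

f''(x) = 4*sin(x)
Second-derivative test at each critical point:
  f''(-1.8235) = -3.8730 < 0 → local maximum
  f''(1.8235) = 3.8730 > 0 → local minimum

Critical points: x = -acos(-1/4) ≈ -1.8235 (local maximum); x = acos(-1/4) ≈ 1.8235 (local minimum)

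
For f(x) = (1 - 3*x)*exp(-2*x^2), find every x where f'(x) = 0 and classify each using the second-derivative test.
f'(x) = (4*x*(3*x - 1) - 3)*exp(-2*x^2)

Solve f'(x) = 0:
  f'(x) = (12*x^2 - 4*x - 3)·exp(-2*x^2) and exp(-2*x^2) > 0 for every x, so f'(x) = 0 ⇔ 12*x^2 - 4*x - 3 = 0.
  12*x^2 - 4*x - 3 = 0 has no rational roots; quadratic formula: x = (4 ± √160)/24.
  ⇒ x = 1/6 - sqrt(10)/6 ≈ -0.3604, 1/6 + sqrt(10)/6 ≈ 0.6937

f''(x) = 4*(4*x^2*(1 - 3*x) + 9*x - 1)*exp(-2*x^2)
Second-derivative test at each critical point:
  f''(-0.3604) = -9.7556 < 0 → local maximum
  f''(0.6937) = 4.8313 > 0 → local minimum

Critical points: x = 1/6 - sqrt(10)/6 ≈ -0.3604 (local maximum); x = 1/6 + sqrt(10)/6 ≈ 0.6937 (local minimum)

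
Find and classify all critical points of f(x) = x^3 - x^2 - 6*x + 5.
f'(x) = 3*x^2 - 2*x - 6

Solve f'(x) = 0:
  3*x^2 - 2*x - 6 = 0 has no rational roots; quadratic formula: x = (2 ± √76)/6.
  ⇒ x = 1/3 - sqrt(19)/3 ≈ -1.1196, 1/3 + sqrt(19)/3 ≈ 1.7863

f''(x) = 6*x - 2
Second-derivative test at each critical point:
  f''(-1.1196) = -8.7178 < 0 → local maximum
  f''(1.7863) = 8.7178 > 0 → local minimum

Critical points: x = 1/3 - sqrt(19)/3 ≈ -1.1196 (local maximum); x = 1/3 + sqrt(19)/3 ≈ 1.7863 (local minimum)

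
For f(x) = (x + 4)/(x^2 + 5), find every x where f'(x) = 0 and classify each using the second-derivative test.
f'(x) = (x^2 - 2*x*(x + 4) + 5)/(x^2 + 5)^2

Solve f'(x) = 0:
  f'(x) = -(x^2 + 8*x - 5)/(x^2 + 5)^2; the denominator is positive wherever f is defined, so f'(x) = 0 ⇔ -x^2 - 8*x + 5 = 0.
  x^2 + 8*x - 5 = 0 has no rational roots; quadratic formula: x = (-8 ± √84)/2.
  ⇒ x = -sqrt(21) - 4 ≈ -8.5826, -4 + sqrt(21) ≈ 0.5826

f''(x) = 2*(4*x^2*(x + 4) - (3*x + 4)*(x^2 + 5))/(x^2 + 5)^3
Second-derivative test at each critical point:
  f''(-8.5826) = 0.0015 > 0 → local minimum
  f''(0.5826) = -0.3215 < 0 → local maximum

Critical points: x = -sqrt(21) - 4 ≈ -8.5826 (local minimum); x = -4 + sqrt(21) ≈ 0.5826 (local maximum)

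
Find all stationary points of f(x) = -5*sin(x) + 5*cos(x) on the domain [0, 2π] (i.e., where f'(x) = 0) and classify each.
f'(x) = -5*sqrt(2)*sin(x + pi/4)

Solve f'(x) = 0 on [0, 2π]:
  f'(x) = 0 ⇔ -5*cos(x) = 5*sin(x) ⇔ tan(x) = -1, i.e. x = arctan(-1) + nπ; keep the solutions lying in [0, 2π].
  ⇒ x = 3*pi/4 ≈ 2.3562, 7*pi/4 ≈ 5.4978

f''(x) = -5*sqrt(2)*cos(x + pi/4)
Second-derivative test at each critical point:
  f''(2.3562) = 7.0711 > 0 → local minimum
  f''(5.4978) = -7.0711 < 0 → local maximum

Critical points: x = 3*pi/4 ≈ 2.3562 (local minimum); x = 7*pi/4 ≈ 5.4978 (local maximum)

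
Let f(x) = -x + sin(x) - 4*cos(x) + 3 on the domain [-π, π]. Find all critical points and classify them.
f'(x) = 4*sin(x) + cos(x) - 1

Solve f'(x) = 0 on [-π, π]:
  f'(x) = 0 ⇔ 4*sin(x) + cos(x) = 1. Write the left side as R·cos(x + φ) with R = √(1² + (-4)²) = sqrt(17), cos φ = sqrt(17)/17, sin φ = -4*sqrt(17)/17; then cos(x + φ) = sqrt(17)/17. Solve for x and keep the solutions lying in [-π, π].
  ⇒ x = 0, pi - atan(8/15) ≈ 2.6516

f''(x) = -sin(x) + 4*cos(x)
Second-derivative test at each critical point:
  f''(0) = 4 > 0 → local minimum
  f''(2.6516) = -4 < 0 → local maximum

Critical points: x = 0 (local minimum); x = pi - atan(8/15) ≈ 2.6516 (local maximum)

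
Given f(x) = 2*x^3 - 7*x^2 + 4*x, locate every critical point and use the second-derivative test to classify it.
f'(x) = 6*x^2 - 14*x + 4

Solve f'(x) = 0:
  Factor: 6*x^2 - 14*x + 4 = 2*(x - 2)*(3*x - 1) = 0.
  ⇒ x = 1/3, 2

f''(x) = 12*x - 14
Second-derivative test at each critical point:
  f''(1/3) = -10 < 0 → local maximum
  f''(2) = 10 > 0 → local minimum

Critical points: x = 1/3 (local maximum); x = 2 (local minimum)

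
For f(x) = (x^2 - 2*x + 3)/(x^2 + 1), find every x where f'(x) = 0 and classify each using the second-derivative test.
f'(x) = 2*(x^2 - 2*x - 1)/(x^4 + 2*x^2 + 1)

Solve f'(x) = 0:
  f'(x) = 2*(x^2 - 2*x - 1)/(x^2 + 1)^2; the denominator is positive wherever f is defined, so f'(x) = 0 ⇔ 2*x^2 - 4*x - 2 = 0.
  Factor: 2*x^2 - 4*x - 2 = 2*(x^2 - 2*x - 1); x^2 - 2*x - 1 = 0 has no rational roots; quadratic formula: x = (2 ± √8)/2.
  ⇒ x = 1 - sqrt(2) ≈ -0.4142, 1 + sqrt(2) ≈ 2.4142

f''(x) = 4*(-x^3 + 3*x^2 + 3*x - 1)/(x^6 + 3*x^4 + 3*x^2 + 1)
Second-derivative test at each critical point:
  f''(-0.4142) = -4.1213 < 0 → local maximum
  f''(2.4142) = 0.1213 > 0 → local minimum

Critical points: x = 1 - sqrt(2) ≈ -0.4142 (local maximum); x = 1 + sqrt(2) ≈ 2.4142 (local minimum)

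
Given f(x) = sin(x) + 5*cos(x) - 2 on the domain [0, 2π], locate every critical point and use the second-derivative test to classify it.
f'(x) = -5*sin(x) + cos(x)

Solve f'(x) = 0 on [0, 2π]:
  f'(x) = 0 ⇔ cos(x) = 5*sin(x) ⇔ tan(x) = 1/5, i.e. x = arctan(1/5) + nπ; keep the solutions lying in [0, 2π].
  ⇒ x = atan(1/5) ≈ 0.1974, atan(1/5) + pi ≈ 3.3390

f''(x) = -sin(x) - 5*cos(x)
Second-derivative test at each critical point:
  f''(0.1974) = -5.0990 < 0 → local maximum
  f''(3.3390) = 5.0990 > 0 → local minimum

Critical points: x = atan(1/5) ≈ 0.1974 (local maximum); x = atan(1/5) + pi ≈ 3.3390 (local minimum)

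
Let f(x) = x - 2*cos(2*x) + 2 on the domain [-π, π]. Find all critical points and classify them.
f'(x) = 4*sin(2*x) + 1

Solve f'(x) = 0 on [-π, π]:
  f'(x) = 0 ⇔ sin(2*x) = -1/4, i.e. 2*x = arcsin(-1/4) + 2nπ or 2*x = π − arcsin(-1/4) + 2nπ; keep the solutions lying in [-π, π].
  ⇒ x = -pi/2 + asin(1/4)/2 ≈ -1.4445, -asin(1/4)/2 ≈ -0.1263, asin(1/4)/2 + pi/2 ≈ 1.6971, pi - asin(1/4)/2 ≈ 3.0153

f''(x) = 8*cos(2*x)
Second-derivative test at each critical point:
  f''(-1.4445) = -7.7460 < 0 → local maximum
  f''(-0.1263) = 7.7460 > 0 → local minimum
  f''(1.6971) = -7.7460 < 0 → local maximum
  f''(3.0153) = 7.7460 > 0 → local minimum

Critical points: x = -pi/2 + asin(1/4)/2 ≈ -1.4445 (local maximum); x = -asin(1/4)/2 ≈ -0.1263 (local minimum); x = asin(1/4)/2 + pi/2 ≈ 1.6971 (local maximum); x = pi - asin(1/4)/2 ≈ 3.0153 (local minimum)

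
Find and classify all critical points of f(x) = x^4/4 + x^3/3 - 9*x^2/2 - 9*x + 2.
f'(x) = x^3 + x^2 - 9*x - 9

Solve f'(x) = 0:
  Factor: x^3 + x^2 - 9*x - 9 = (x - 3)*(x + 1)*(x + 3) = 0.
  ⇒ x = -3, -1, 3

f''(x) = 3*x^2 + 2*x - 9
Second-derivative test at each critical point:
  f''(-3) = 12 > 0 → local minimum
  f''(-1) = -8 < 0 → local maximum
  f''(3) = 24 > 0 → local minimum

Critical points: x = -3 (local minimum); x = -1 (local maximum); x = 3 (local minimum)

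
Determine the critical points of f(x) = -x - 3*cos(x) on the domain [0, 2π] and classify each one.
f'(x) = 3*sin(x) - 1

Solve f'(x) = 0 on [0, 2π]:
  f'(x) = 0 ⇔ sin(x) = 1/3, i.e. x = arcsin(1/3) + 2nπ or x = π − arcsin(1/3) + 2nπ; keep the solutions lying in [0, 2π].
  ⇒ x = asin(1/3) ≈ 0.3398, pi - asin(1/3) ≈ 2.8018

f''(x) = 3*cos(x)
Second-derivative test at each critical point:
  f''(0.3398) = 2.8284 > 0 → local minimum
  f''(2.8018) = -2.8284 < 0 → local maximum

Critical points: x = asin(1/3) ≈ 0.3398 (local minimum); x = pi - asin(1/3) ≈ 2.8018 (local maximum)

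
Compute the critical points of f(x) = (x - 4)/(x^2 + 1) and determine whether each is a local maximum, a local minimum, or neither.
f'(x) = (x^2 - 2*x*(x - 4) + 1)/(x^2 + 1)^2

Solve f'(x) = 0:
  f'(x) = -(x^2 - 8*x - 1)/(x^2 + 1)^2; the denominator is positive wherever f is defined, so f'(x) = 0 ⇔ -x^2 + 8*x + 1 = 0.
  x^2 - 8*x - 1 = 0 has no rational roots; quadratic formula: x = (8 ± √68)/2.
  ⇒ x = 4 - sqrt(17) ≈ -0.1231, 4 + sqrt(17) ≈ 8.1231

f''(x) = 2*(4*x^2*(x - 4) + (4 - 3*x)*(x^2 + 1))/(x^2 + 1)^3
Second-derivative test at each critical point:
  f''(-0.1231) = 8.0018 > 0 → local minimum
  f''(8.1231) = -0.0018 < 0 → local maximum

Critical points: x = 4 - sqrt(17) ≈ -0.1231 (local minimum); x = 4 + sqrt(17) ≈ 8.1231 (local maximum)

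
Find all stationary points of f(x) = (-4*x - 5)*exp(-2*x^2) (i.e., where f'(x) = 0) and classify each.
f'(x) = 4*(x*(4*x + 5) - 1)*exp(-2*x^2)

Solve f'(x) = 0:
  f'(x) = (16*x^2 + 20*x - 4)·exp(-2*x^2) and exp(-2*x^2) > 0 for every x, so f'(x) = 0 ⇔ 16*x^2 + 20*x - 4 = 0.
  Factor: 16*x^2 + 20*x - 4 = 4*(4*x^2 + 5*x - 1); 4*x^2 + 5*x - 1 = 0 has no rational roots; quadratic formula: x = (-5 ± √41)/8.
  ⇒ x = -sqrt(41)/8 - 5/8 ≈ -1.4254, -5/8 + sqrt(41)/8 ≈ 0.1754

f''(x) = 4*(-16*x^3 - 20*x^2 + 12*x + 5)*exp(-2*x^2)
Second-derivative test at each critical point:
  f''(-1.4254) = -0.4403 < 0 → local maximum
  f''(0.1754) = 24.0842 > 0 → local minimum

Critical points: x = -sqrt(41)/8 - 5/8 ≈ -1.4254 (local maximum); x = -5/8 + sqrt(41)/8 ≈ 0.1754 (local minimum)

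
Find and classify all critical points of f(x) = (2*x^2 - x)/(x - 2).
f'(x) = 2*(x^2 - 4*x + 1)/(x^2 - 4*x + 4)

Solve f'(x) = 0:
  f'(x) = 2*(x^2 - 4*x + 1)/(x - 2)^2; the denominator is positive wherever f is defined, so f'(x) = 0 ⇔ 2*x^2 - 8*x + 2 = 0.
  Factor: 2*x^2 - 8*x + 2 = 2*(x^2 - 4*x + 1); x^2 - 4*x + 1 = 0 has no rational roots; quadratic formula: x = (4 ± √12)/2.
  ⇒ x = 2 - sqrt(3) ≈ 0.2679, sqrt(3) + 2 ≈ 3.7321

f''(x) = 12/(x^3 - 6*x^2 + 12*x - 8)
Second-derivative test at each critical point:
  f''(0.2679) = -2.3094 < 0 → local maximum
  f''(3.7321) = 2.3094 > 0 → local minimum

Critical points: x = 2 - sqrt(3) ≈ 0.2679 (local maximum); x = sqrt(3) + 2 ≈ 3.7321 (local minimum)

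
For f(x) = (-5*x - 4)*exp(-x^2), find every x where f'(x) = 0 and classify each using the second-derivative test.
f'(x) = (2*x*(5*x + 4) - 5)*exp(-x^2)

Solve f'(x) = 0:
  f'(x) = (10*x^2 + 8*x - 5)·exp(-x^2) and exp(-x^2) > 0 for every x, so f'(x) = 0 ⇔ 10*x^2 + 8*x - 5 = 0.
  10*x^2 + 8*x - 5 = 0 has no rational roots; quadratic formula: x = (-8 ± √264)/20.
  ⇒ x = -sqrt(66)/10 - 2/5 ≈ -1.2124, -2/5 + sqrt(66)/10 ≈ 0.4124

f''(x) = 2*(-10*x^3 - 8*x^2 + 15*x + 4)*exp(-x^2)
Second-derivative test at each critical point:
  f''(-1.2124) = -3.7361 < 0 → local maximum
  f''(0.4124) = 13.7069 > 0 → local minimum

Critical points: x = -sqrt(66)/10 - 2/5 ≈ -1.2124 (local maximum); x = -2/5 + sqrt(66)/10 ≈ 0.4124 (local minimum)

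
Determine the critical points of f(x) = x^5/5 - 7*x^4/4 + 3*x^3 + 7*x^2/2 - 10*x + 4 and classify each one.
f'(x) = x^4 - 7*x^3 + 9*x^2 + 7*x - 10

Solve f'(x) = 0:
  Factor: x^4 - 7*x^3 + 9*x^2 + 7*x - 10 = (x - 5)*(x - 2)*(x - 1)*(x + 1) = 0.
  ⇒ x = -1, 1, 2, 5

f''(x) = 4*x^3 - 21*x^2 + 18*x + 7
Second-derivative test at each critical point:
  f''(-1) = -36 < 0 → local maximum
  f''(1) = 8 > 0 → local minimum
  f''(2) = -9 < 0 → local maximum
  f''(5) = 72 > 0 → local minimum

Critical points: x = -1 (local maximum); x = 1 (local minimum); x = 2 (local maximum); x = 5 (local minimum)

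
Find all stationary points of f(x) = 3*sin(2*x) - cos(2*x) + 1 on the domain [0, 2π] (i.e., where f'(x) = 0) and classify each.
f'(x) = 2*sin(2*x) + 6*cos(2*x)

Solve f'(x) = 0 on [0, 2π]:
  f'(x) = 0 ⇔ 3*cos(2*x) = -sin(2*x) ⇔ tan(2*x) = -3, i.e. 2*x = arctan(-3) + nπ; keep the solutions lying in [0, 2π].
  ⇒ x = -atan(3)/2 + pi/2 ≈ 0.9463, pi - atan(3)/2 ≈ 2.5171, -atan(3)/2 + 3*pi/2 ≈ 4.0879, -atan(3)/2 + 2*pi ≈ 5.6587

f''(x) = -12*sin(2*x) + 4*cos(2*x)
Second-derivative test at each critical point:
  f''(0.9463) = -12.6491 < 0 → local maximum
  f''(2.5171) = 12.6491 > 0 → local minimum
  f''(4.0879) = -12.6491 < 0 → local maximum
  f''(5.6587) = 12.6491 > 0 → local minimum

Critical points: x = -atan(3)/2 + pi/2 ≈ 0.9463 (local maximum); x = pi - atan(3)/2 ≈ 2.5171 (local minimum); x = -atan(3)/2 + 3*pi/2 ≈ 4.0879 (local maximum); x = -atan(3)/2 + 2*pi ≈ 5.6587 (local minimum)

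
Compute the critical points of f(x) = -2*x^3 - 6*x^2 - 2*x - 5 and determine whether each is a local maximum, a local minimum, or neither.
f'(x) = -6*x^2 - 12*x - 2

Solve f'(x) = 0:
  Factor: -6*x^2 - 12*x - 2 = -2*(3*x^2 + 6*x + 1); 3*x^2 + 6*x + 1 = 0 has no rational roots; quadratic formula: x = (-6 ± √24)/6.
  ⇒ x = -1 - sqrt(6)/3 ≈ -1.8165, -1 + sqrt(6)/3 ≈ -0.1835

f''(x) = -12*x - 12
Second-derivative test at each critical point:
  f''(-1.8165) = 9.7980 > 0 → local minimum
  f''(-0.1835) = -9.7980 < 0 → local maximum

Critical points: x = -1 - sqrt(6)/3 ≈ -1.8165 (local minimum); x = -1 + sqrt(6)/3 ≈ -0.1835 (local maximum)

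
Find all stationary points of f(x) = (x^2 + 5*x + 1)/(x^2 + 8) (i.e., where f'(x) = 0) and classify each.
f'(x) = (-5*x^2 + 14*x + 40)/(x^4 + 16*x^2 + 64)

Solve f'(x) = 0:
  f'(x) = -(5*x^2 - 14*x - 40)/(x^2 + 8)^2; the denominator is positive wherever f is defined, so f'(x) = 0 ⇔ -5*x^2 + 14*x + 40 = 0.
  5*x^2 - 14*x - 40 = 0 has no rational roots; quadratic formula: x = (14 ± √996)/10.
  ⇒ x = 7/5 - sqrt(249)/5 ≈ -1.7559, 7/5 + sqrt(249)/5 ≈ 4.5559

f''(x) = 2*(5*x^3 - 21*x^2 - 120*x + 56)/(x^6 + 24*x^4 + 192*x^2 + 512)
Second-derivative test at each critical point:
  f''(-1.7559) = 0.2569 > 0 → local minimum
  f''(4.5559) = -0.0382 < 0 → local maximum

Critical points: x = 7/5 - sqrt(249)/5 ≈ -1.7559 (local minimum); x = 7/5 + sqrt(249)/5 ≈ 4.5559 (local maximum)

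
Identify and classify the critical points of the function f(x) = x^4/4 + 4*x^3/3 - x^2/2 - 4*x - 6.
f'(x) = x^3 + 4*x^2 - x - 4

Solve f'(x) = 0:
  Factor: x^3 + 4*x^2 - x - 4 = (x - 1)*(x + 1)*(x + 4) = 0.
  ⇒ x = -4, -1, 1

f''(x) = 3*x^2 + 8*x - 1
Second-derivative test at each critical point:
  f''(-4) = 15 > 0 → local minimum
  f''(-1) = -6 < 0 → local maximum
  f''(1) = 10 > 0 → local minimum

Critical points: x = -4 (local minimum); x = -1 (local maximum); x = 1 (local minimum)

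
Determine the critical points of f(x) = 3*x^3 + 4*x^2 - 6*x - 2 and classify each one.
f'(x) = 9*x^2 + 8*x - 6

Solve f'(x) = 0:
  9*x^2 + 8*x - 6 = 0 has no rational roots; quadratic formula: x = (-8 ± √280)/18.
  ⇒ x = -sqrt(70)/9 - 4/9 ≈ -1.3741, -4/9 + sqrt(70)/9 ≈ 0.4852

f''(x) = 18*x + 8
Second-derivative test at each critical point:
  f''(-1.3741) = -16.7332 < 0 → local maximum
  f''(0.4852) = 16.7332 > 0 → local minimum

Critical points: x = -sqrt(70)/9 - 4/9 ≈ -1.3741 (local maximum); x = -4/9 + sqrt(70)/9 ≈ 0.4852 (local minimum)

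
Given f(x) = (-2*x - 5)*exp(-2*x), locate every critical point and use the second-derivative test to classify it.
f'(x) = 4*(x + 2)*exp(-2*x)

Solve f'(x) = 0:
  f'(x) = (4*x + 8)·exp(-2*x) and exp(-2*x) > 0 for every x, so f'(x) = 0 ⇔ 4*x + 8 = 0.
  Factor: 4*x + 8 = 4*(x + 2) = 0.
  ⇒ x = -2

f''(x) = 4*(-2*x - 3)*exp(-2*x)
Second-derivative test at each critical point:
  f''(-2) = 218.3926 > 0 → local minimum

Critical points: x = -2 (local minimum)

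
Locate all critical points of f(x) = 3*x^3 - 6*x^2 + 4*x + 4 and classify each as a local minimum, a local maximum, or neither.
f'(x) = 9*x^2 - 12*x + 4

Solve f'(x) = 0:
  Factor: 9*x^2 - 12*x + 4 = (3*x - 2)^2 = 0.
  ⇒ x = 2/3

f''(x) = 18*x - 12
Second-derivative test at each critical point:
  f''(2/3) = 0, so the second-derivative test is inconclusive; use the first-derivative test: f'(5/12) = 0.5625, f'(11/12) = 0.5625 — f' is positive on both sides (no sign change) → neither a local maximum nor a local minimum

Critical points: x = 2/3 (neither)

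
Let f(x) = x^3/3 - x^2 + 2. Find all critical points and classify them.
f'(x) = x*(x - 2)

Solve f'(x) = 0:
  Factor: x^2 - 2*x = x*(x - 2) = 0.
  ⇒ x = 0, 2

f''(x) = 2*x - 2
Second-derivative test at each critical point:
  f''(0) = -2 < 0 → local maximum
  f''(2) = 2 > 0 → local minimum

Critical points: x = 0 (local maximum); x = 2 (local minimum)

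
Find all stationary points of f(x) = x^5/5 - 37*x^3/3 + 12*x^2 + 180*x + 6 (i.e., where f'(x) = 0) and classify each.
f'(x) = x^4 - 37*x^2 + 24*x + 180

Solve f'(x) = 0:
  Factor: x^4 - 37*x^2 + 24*x + 180 = (x - 5)*(x - 3)*(x + 2)*(x + 6) = 0.
  ⇒ x = -6, -2, 3, 5

f''(x) = 4*x^3 - 74*x + 24
Second-derivative test at each critical point:
  f''(-6) = -396 < 0 → local maximum
  f''(-2) = 140 > 0 → local minimum
  f''(3) = -90 < 0 → local maximum
  f''(5) = 154 > 0 → local minimum

Critical points: x = -6 (local maximum); x = -2 (local minimum); x = 3 (local maximum); x = 5 (local minimum)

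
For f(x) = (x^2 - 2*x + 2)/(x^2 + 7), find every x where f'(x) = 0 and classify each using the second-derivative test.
f'(x) = 2*(x^2 + 5*x - 7)/(x^4 + 14*x^2 + 49)

Solve f'(x) = 0:
  f'(x) = 2*(x^2 + 5*x - 7)/(x^2 + 7)^2; the denominator is positive wherever f is defined, so f'(x) = 0 ⇔ 2*x^2 + 10*x - 14 = 0.
  Factor: 2*x^2 + 10*x - 14 = 2*(x^2 + 5*x - 7); x^2 + 5*x - 7 = 0 has no rational roots; quadratic formula: x = (-5 ± √53)/2.
  ⇒ x = -sqrt(53)/2 - 5/2 ≈ -6.1401, -5/2 + sqrt(53)/2 ≈ 1.1401

f''(x) = 2*(-2*x^3 - 15*x^2 + 42*x + 35)/(x^6 + 21*x^4 + 147*x^2 + 343)
Second-derivative test at each critical point:
  f''(-6.1401) = -0.0073 < 0 → local maximum
  f''(1.1401) = 0.2114 > 0 → local minimum

Critical points: x = -sqrt(53)/2 - 5/2 ≈ -6.1401 (local maximum); x = -5/2 + sqrt(53)/2 ≈ 1.1401 (local minimum)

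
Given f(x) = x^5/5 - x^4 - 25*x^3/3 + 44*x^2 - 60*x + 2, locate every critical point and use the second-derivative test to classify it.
f'(x) = x^4 - 4*x^3 - 25*x^2 + 88*x - 60

Solve f'(x) = 0:
  Factor: x^4 - 4*x^3 - 25*x^2 + 88*x - 60 = (x - 6)*(x - 2)*(x - 1)*(x + 5) = 0.
  ⇒ x = -5, 1, 2, 6

f''(x) = 4*x^3 - 12*x^2 - 50*x + 88
Second-derivative test at each critical point:
  f''(-5) = -462 < 0 → local maximum
  f''(1) = 30 > 0 → local minimum
  f''(2) = -28 < 0 → local maximum
  f''(6) = 220 > 0 → local minimum

Critical points: x = -5 (local maximum); x = 1 (local minimum); x = 2 (local maximum); x = 6 (local minimum)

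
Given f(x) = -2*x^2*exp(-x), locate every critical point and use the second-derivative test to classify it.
f'(x) = 2*x*(x - 2)*exp(-x)

Solve f'(x) = 0:
  f'(x) = (2*x^2 - 4*x)·exp(-x) and exp(-x) > 0 for every x, so f'(x) = 0 ⇔ 2*x^2 - 4*x = 0.
  Factor: 2*x^2 - 4*x = 2*x*(x - 2) = 0.
  ⇒ x = 0, 2

f''(x) = 2*(-x^2 + 4*x - 2)*exp(-x)
Second-derivative test at each critical point:
  f''(0) = -4 < 0 → local maximum
  f''(2) = 0.5413 > 0 → local minimum

Critical points: x = 0 (local maximum); x = 2 (local minimum)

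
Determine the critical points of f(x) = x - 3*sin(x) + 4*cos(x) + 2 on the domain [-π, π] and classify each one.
f'(x) = -4*sin(x) - 3*cos(x) + 1

Solve f'(x) = 0 on [-π, π]:
  f'(x) = 0 ⇔ -4*sin(x) - 3*cos(x) = -1. Write the left side as R·cos(x + φ) with R = √((-3)² + 4²) = 5, cos φ = -3/5, sin φ = 4/5; then cos(x + φ) = -1/5. Solve for x and keep the solutions lying in [-π, π].
  ⇒ x = atan((4 - 6*sqrt(6))/(3 + 8*sqrt(6))) ≈ -0.4421, atan((4 + 6*sqrt(6))/(3 - 8*sqrt(6))) + pi ≈ 2.2967

f''(x) = 3*sin(x) - 4*cos(x)
Second-derivative test at each critical point:
  f''(-0.4421) = -4.8990 < 0 → local maximum
  f''(2.2967) = 4.8990 > 0 → local minimum

Critical points: x = atan((4 - 6*sqrt(6))/(3 + 8*sqrt(6))) ≈ -0.4421 (local maximum); x = atan((4 + 6*sqrt(6))/(3 - 8*sqrt(6))) + pi ≈ 2.2967 (local minimum)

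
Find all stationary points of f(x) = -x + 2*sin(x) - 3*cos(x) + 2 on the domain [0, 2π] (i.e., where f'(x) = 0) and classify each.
f'(x) = 3*sin(x) + 2*cos(x) - 1

Solve f'(x) = 0 on [0, 2π]:
  f'(x) = 0 ⇔ 3*sin(x) + 2*cos(x) = 1. Write the left side as R·cos(x + φ) with R = √(2² + (-3)²) = sqrt(13), cos φ = 2*sqrt(13)/13, sin φ = -3*sqrt(13)/13; then cos(x + φ) = sqrt(13)/13. Solve for x and keep the solutions lying in [0, 2π].
  ⇒ x = atan((3 + 4*sqrt(3))/(2 - 6*sqrt(3))) + pi ≈ 2.2726, atan((3 - 4*sqrt(3))/(2 + 6*sqrt(3))) + 2*pi ≈ 5.9762

f''(x) = -2*sin(x) + 3*cos(x)
Second-derivative test at each critical point:
  f''(2.2726) = -3.4641 < 0 → local maximum
  f''(5.9762) = 3.4641 > 0 → local minimum

Critical points: x = atan((3 + 4*sqrt(3))/(2 - 6*sqrt(3))) + pi ≈ 2.2726 (local maximum); x = atan((3 - 4*sqrt(3))/(2 + 6*sqrt(3))) + 2*pi ≈ 5.9762 (local minimum)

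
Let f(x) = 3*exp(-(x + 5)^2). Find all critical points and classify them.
f'(x) = 6*(-x - 5)*exp(-(x + 5)^2)

Solve f'(x) = 0:
  f'(x) = (-6*x - 30)·exp(-(x + 5)^2) and exp(-(x + 5)^2) > 0 for every x, so f'(x) = 0 ⇔ -6*x - 30 = 0.
  Factor: -6*x - 30 = -6*(x + 5) = 0.
  ⇒ x = -5

f''(x) = 6*(2*(x + 5)^2 - 1)*exp(-(x + 5)^2)
Second-derivative test at each critical point:
  f''(-5) = -6 < 0 → local maximum

Critical points: x = -5 (local maximum)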